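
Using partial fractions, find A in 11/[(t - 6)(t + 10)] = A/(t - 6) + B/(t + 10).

Cover-up at t = 6: A = 11/(6 + 10) = 11/16


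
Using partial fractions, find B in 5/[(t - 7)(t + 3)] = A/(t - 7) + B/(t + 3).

Cover-up at t = -3: B = 5/(-3 - 7) = -5/10 = -1/2


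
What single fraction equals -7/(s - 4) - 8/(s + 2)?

Common denominator (s - 4)(s + 2). Numerator: -7(s + 2) - 8(s - 4) = (-7s - 14) - (8s - 32) = -15s + 18
Result: (-15s + 18)/[(s - 4)(s + 2)]


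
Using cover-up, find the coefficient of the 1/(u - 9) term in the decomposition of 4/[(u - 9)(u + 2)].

Cover (u - 9), set u=9: 4/((u + 2) at u=9) = 4/(11) = 4/11


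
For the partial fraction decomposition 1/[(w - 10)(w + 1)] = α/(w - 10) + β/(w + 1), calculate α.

Cover-up at w = 10: α = 1/(10 + 1) = 1/11


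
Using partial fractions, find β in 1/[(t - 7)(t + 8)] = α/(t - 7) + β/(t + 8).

Cover-up at t = -8: β = 1/(-8 - 7) = -1/15


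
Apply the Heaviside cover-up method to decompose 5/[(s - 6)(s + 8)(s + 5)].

Cover (s - 6), s=6: P = 5/[(6 + 8)(6 + 5)] = 5/154. Cover (s + 8), s=-8: Q = 5/[(-8 - 6)(-8 + 5)] = 5/42. Cover (s + 5), s=-5: R = 5/[(-5 - 6)(-5 + 8)] = -5/33.
Result: (5/154)/(s - 6) + (5/42)/(s + 8) - (5/33)/(s + 5)


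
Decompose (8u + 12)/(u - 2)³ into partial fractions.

(8u + 12) = P(u - 2)² + Q(u - 2) + R. At u = 2: R = 8·2 + 12 = 28. Coefficients: P = 0, Q = 8
Result: 8/(u - 2)² + 28/(u - 2)³


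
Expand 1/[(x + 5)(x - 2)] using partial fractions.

1/(x + 5)(x - 2) = P/(x + 5) + Q/(x - 2). P = 1/(-5 - 2) = -1/7, Q = 1/(2 + 5) = 1/7
Result: (-1/7)/(x + 5) + (1/7)/(x - 2)


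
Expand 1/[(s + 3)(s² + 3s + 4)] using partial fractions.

Cover-up at s = -3: α = 1/((-3)² + 3·(-3) + 4) = 1/4. Then β = -α = -1/4, γ = -α·(3 - 3) = 0
Result: (1/4)/(s + 3) - ((1/4)s)/(s² + 3s + 4)


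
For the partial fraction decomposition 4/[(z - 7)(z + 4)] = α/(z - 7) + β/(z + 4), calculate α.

Cover-up at z = 7: α = 4/(7 + 4) = 4/11


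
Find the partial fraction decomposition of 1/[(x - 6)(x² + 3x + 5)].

Cover-up at x = 6: P = 1/(6² + 3·6 + 5) = 1/59. Then Q = -P = -1/59, R = -P·(3 + 6) = -9/59
Result: (1/59)/(x - 6) - ((1/59)x + 9/59)/(x² + 3x + 5)


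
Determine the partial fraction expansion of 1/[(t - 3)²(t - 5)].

Cover-up at t=5: R = 1/(5 - 3)² = 1/4. Cover-up at t=3: Q = 1/(3 - 5) = -1/2. Comparing t² coeff: P = -R = -1/4
Result: (-1/4)/(t - 3) - (1/2)/(t - 3)² + (1/4)/(t - 5)


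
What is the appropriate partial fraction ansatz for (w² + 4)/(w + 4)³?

Repeated linear factor (power 3): α/(w + 4) + β/(w + 4)² + γ/(w + 4)³


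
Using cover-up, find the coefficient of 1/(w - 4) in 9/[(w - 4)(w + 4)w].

Cover (w - 4), set w=4: 9/[(4 + 4)(4 - 0)] = 9/32


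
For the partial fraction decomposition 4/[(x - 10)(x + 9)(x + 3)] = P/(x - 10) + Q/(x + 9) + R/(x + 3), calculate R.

Cover-up at x = -3: R = 4/[(-3 - 10)(-3 + 9)] = 4/[(-13)(6)] = -4/78 = -2/39


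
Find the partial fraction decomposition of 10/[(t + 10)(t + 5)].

10/(t + 10)(t + 5) = A/(t + 10) + B/(t + 5). A = 10/(-10 + 5) = -2, B = 10/(-5 + 10) = 2
Result: -2/(t + 10) + 2/(t + 5)


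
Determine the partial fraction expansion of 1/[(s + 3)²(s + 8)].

Cover-up at s=-8: C = 1/(-8 + 3)² = 1/25. Cover-up at s=-3: B = 1/(-3 + 8) = 1/5. Comparing s² coeff: A = -C = -1/25
Result: (-1/25)/(s + 3) + (1/5)/(s + 3)² + (1/25)/(s + 8)


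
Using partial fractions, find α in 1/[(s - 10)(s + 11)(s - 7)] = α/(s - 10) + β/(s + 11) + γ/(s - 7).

Cover-up at s = 10: α = 1/[(10 + 11)(10 - 7)] = 1/[(21)(3)] = 1/63


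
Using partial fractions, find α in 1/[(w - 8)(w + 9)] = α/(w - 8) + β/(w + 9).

Cover-up at w = 8: α = 1/(8 + 9) = 1/17


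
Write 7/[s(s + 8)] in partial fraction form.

7/s(s + 8) = A/s + B/(s + 8). A = 7/(0 + 8) = 7/8, B = 7/(-8 - 0) = -7/8
Result: (7/8)/s - (7/8)/(s + 8)


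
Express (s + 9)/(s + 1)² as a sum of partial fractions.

(s + 9) = α(s + 1) + β. At s = -1: β = 1·(-1) + 9 = 8. Coeff of s: α = 1
Result: 1/(s + 1) + 8/(s + 1)²


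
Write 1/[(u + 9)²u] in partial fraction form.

Cover-up at u=0: R = 1/(0 + 9)² = 1/81. Cover-up at u=-9: Q = 1/(-9 - 0) = -1/9. Comparing u² coeff: P = -R = -1/81
Result: (-1/81)/(u + 9) - (1/9)/(u + 9)² + (1/81)/u


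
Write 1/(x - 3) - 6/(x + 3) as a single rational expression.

Common denominator (x - 3)(x + 3). Numerator: 1(x + 3) - 6(x - 3) = (x + 3) - (6x - 18) = -5x + 21
Result: (-5x + 21)/[(x - 3)(x + 3)]


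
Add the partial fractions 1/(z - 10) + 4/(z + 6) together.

Common denominator (z - 10)(z + 6). Numerator: 1(z + 6) + 4(z - 10) = (z + 6) + (4z - 40) = 5z - 34
Result: (5z - 34)/[(z - 10)(z + 6)]


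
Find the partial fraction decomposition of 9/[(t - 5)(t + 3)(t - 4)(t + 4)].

Using Heaviside cover-up: (1/8)/(t - 5) + (9/56)/(t + 3) - (9/56)/(t - 4) - (1/8)/(t + 4)


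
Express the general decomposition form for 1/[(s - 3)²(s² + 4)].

Repeated linear + quadratic: P/(s - 3) + Q/(s - 3)² + (Rs + S)/(s² + 4)


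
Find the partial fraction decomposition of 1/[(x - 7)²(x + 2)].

Cover-up at x=-2: C = 1/(-2 - 7)² = 1/81. Cover-up at x=7: B = 1/(7 + 2) = 1/9. Comparing x² coeff: A = -C = -1/81
Result: (-1/81)/(x - 7) + (1/9)/(x - 7)² + (1/81)/(x + 2)


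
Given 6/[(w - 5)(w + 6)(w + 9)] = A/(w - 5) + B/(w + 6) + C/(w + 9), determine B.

Cover-up at w = -6: B = 6/[(-6 - 5)(-6 + 9)] = 6/[(-11)(3)] = -6/33 = -2/11


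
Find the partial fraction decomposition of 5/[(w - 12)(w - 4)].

5/(w - 12)(w - 4) = P/(w - 12) + Q/(w - 4). P = 5/(12 - 4) = 5/8, Q = 5/(4 - 12) = -5/8
Result: (5/8)/(w - 12) - (5/8)/(w - 4)


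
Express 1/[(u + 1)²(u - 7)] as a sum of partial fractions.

Cover-up at u=7: R = 1/(7 + 1)² = 1/64. Cover-up at u=-1: Q = 1/(-1 - 7) = -1/8. Comparing u² coeff: P = -R = -1/64
Result: (-1/64)/(u + 1) - (1/8)/(u + 1)² + (1/64)/(u - 7)


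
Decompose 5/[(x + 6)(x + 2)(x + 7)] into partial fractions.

Using cover-up method: A = -5/4, B = 1/4, C = 1
Result: (-5/4)/(x + 6) + (1/4)/(x + 2) + 1/(x + 7)


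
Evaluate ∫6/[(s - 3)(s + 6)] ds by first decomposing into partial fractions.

Decompose: 6/[(s - 3)(s + 6)] = (2/3)/(s - 3) - (2/3)/(s + 6). Integrate each term: (2/3) ln|(s - 3)| - (2/3) ln|(s + 6)| + C


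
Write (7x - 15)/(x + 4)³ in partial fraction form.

(7x - 15) = A(x + 4)² + B(x + 4) + C. At x = -4: C = 7·(-4) - 15 = -43. Coefficients: A = 0, B = 7
Result: 7/(x + 4)² - 43/(x + 4)³


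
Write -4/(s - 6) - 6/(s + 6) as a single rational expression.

Common denominator (s - 6)(s + 6). Numerator: -4(s + 6) - 6(s - 6) = (-4s - 24) - (6s - 36) = -10s + 12
Result: (-10s + 12)/[(s - 6)(s + 6)]


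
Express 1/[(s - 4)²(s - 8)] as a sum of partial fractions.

Cover-up at s=8: R = 1/(8 - 4)² = 1/16. Cover-up at s=4: Q = 1/(4 - 8) = -1/4. Comparing s² coeff: P = -R = -1/16
Result: (-1/16)/(s - 4) - (1/4)/(s - 4)² + (1/16)/(s - 8)


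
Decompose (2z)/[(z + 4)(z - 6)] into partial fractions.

At z=-4: α = (2·(-4) + 0)/(-4 - 6) = 4/5. At z=6: β = (2·6 + 0)/(6 + 4) = 6/5
Result: (4/5)/(z + 4) + (6/5)/(z - 6)


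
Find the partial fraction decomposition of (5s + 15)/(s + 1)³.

(5s + 15) = P(s + 1)² + Q(s + 1) + R. At s = -1: R = 5·(-1) + 15 = 10. Coefficients: P = 0, Q = 5
Result: 5/(s + 1)² + 10/(s + 1)³


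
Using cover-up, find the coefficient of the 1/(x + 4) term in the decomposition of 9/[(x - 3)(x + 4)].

Cover (x + 4), set x=-4: 9/((x - 3) at x=-4) = 9/(-7) = -9/7


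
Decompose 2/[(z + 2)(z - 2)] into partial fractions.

2/(z + 2)(z - 2) = α/(z + 2) + β/(z - 2). α = 2/(-2 - 2) = -1/2, β = 2/(2 + 2) = 1/2
Result: (-1/2)/(z + 2) + (1/2)/(z - 2)


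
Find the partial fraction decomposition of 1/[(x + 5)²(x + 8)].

Cover-up at x=-8: γ = 1/(-8 + 5)² = 1/9. Cover-up at x=-5: β = 1/(-5 + 8) = 1/3. Comparing x² coeff: α = -γ = -1/9
Result: (-1/9)/(x + 5) + (1/3)/(x + 5)² + (1/9)/(x + 8)


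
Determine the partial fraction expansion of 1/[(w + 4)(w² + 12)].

Cover-up at w = -4: P = 1/((-4)² + 12) = 1/28. Then Q = -P = -1/28, R = -P·(0 - 4) = 1/7
Result: (1/28)/(w + 4) - ((1/28)w - 1/7)/(w² + 12)


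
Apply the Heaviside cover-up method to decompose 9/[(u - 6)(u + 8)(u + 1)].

Cover (u - 6), u=6: α = 9/[(6 + 8)(6 + 1)] = 9/98. Cover (u + 8), u=-8: β = 9/[(-8 - 6)(-8 + 1)] = 9/98. Cover (u + 1), u=-1: γ = 9/[(-1 - 6)(-1 + 8)] = -9/49.
Result: (9/98)/(u - 6) + (9/98)/(u + 8) - (9/49)/(u + 1)


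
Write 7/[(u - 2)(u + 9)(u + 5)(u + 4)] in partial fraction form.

Using Heaviside cover-up: (1/66)/(u - 2) - (7/220)/(u + 9) + (1/4)/(u + 5) - (7/30)/(u + 4)


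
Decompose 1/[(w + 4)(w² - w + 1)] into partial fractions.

Cover-up at w = -4: A = 1/((-4)² - 1·(-4) + 1) = 1/21. Then B = -A = -1/21, C = -A·(-1 - 4) = 5/21
Result: (1/21)/(w + 4) - ((1/21)w - 5/21)/(w² - w + 1)


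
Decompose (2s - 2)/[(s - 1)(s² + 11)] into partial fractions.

At s=1: A = (2·1 - 2)/(1² + 11) = 0. B = -A = 0, C = 2 - 1·A = 2
Result: (2)/(s² + 11)


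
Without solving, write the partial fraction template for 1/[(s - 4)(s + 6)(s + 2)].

Three distinct linear factors: α/(s - 4) + β/(s + 6) + γ/(s + 2)


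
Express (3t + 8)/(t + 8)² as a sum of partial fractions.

(3t + 8) = α(t + 8) + β. At t = -8: β = 3·(-8) + 8 = -16. Coeff of t: α = 3
Result: 3/(t + 8) - 16/(t + 8)²


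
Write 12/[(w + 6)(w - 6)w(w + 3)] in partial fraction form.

Using Heaviside cover-up: (-1/18)/(w + 6) + (1/54)/(w - 6) - (1/9)/w + (4/27)/(w + 3)


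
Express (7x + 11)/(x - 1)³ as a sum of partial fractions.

(7x + 11) = A(x - 1)² + B(x - 1) + C. At x = 1: C = 7·1 + 11 = 18. Coefficients: A = 0, B = 7
Result: 7/(x - 1)² + 18/(x - 1)³


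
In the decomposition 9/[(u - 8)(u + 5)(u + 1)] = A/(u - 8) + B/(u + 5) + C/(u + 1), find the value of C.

Cover-up at u = -1: C = 9/[(-1 - 8)(-1 + 5)] = 9/[(-9)(4)] = -9/36 = -1/4


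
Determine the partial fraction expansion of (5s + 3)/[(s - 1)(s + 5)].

At s=1: α = (5·1 + 3)/(1 + 5) = 4/3. At s=-5: β = (5·(-5) + 3)/(-5 - 1) = 11/3
Result: (4/3)/(s - 1) + (11/3)/(s + 5)


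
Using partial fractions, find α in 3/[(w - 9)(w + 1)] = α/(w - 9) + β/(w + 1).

Cover-up at w = 9: α = 3/(9 + 1) = 3/10


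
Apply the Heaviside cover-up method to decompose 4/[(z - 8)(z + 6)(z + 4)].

Cover (z - 8), z=8: A = 4/[(8 + 6)(8 + 4)] = 1/42. Cover (z + 6), z=-6: B = 4/[(-6 - 8)(-6 + 4)] = 1/7. Cover (z + 4), z=-4: C = 4/[(-4 - 8)(-4 + 6)] = -1/6.
Result: (1/42)/(z - 8) + (1/7)/(z + 6) - (1/6)/(z + 4)


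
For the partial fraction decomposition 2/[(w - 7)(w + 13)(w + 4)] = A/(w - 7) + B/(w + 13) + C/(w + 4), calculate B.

Cover-up at w = -13: B = 2/[(-13 - 7)(-13 + 4)] = 2/[(-20)(-9)] = 2/180 = 1/90


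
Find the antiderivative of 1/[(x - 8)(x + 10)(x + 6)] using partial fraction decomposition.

Cover-up: A = 1/252, B = 1/72, C = -1/56. Decomposition: (1/252)/(x - 8) + (1/72)/(x + 10) - (1/56)/(x + 6). Integrate each term: (1/252) ln|(x - 8)| + (1/72) ln|(x + 10)| - (1/56) ln|(x + 6)| + C


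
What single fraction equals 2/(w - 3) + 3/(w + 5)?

Common denominator (w - 3)(w + 5). Numerator: 2(w + 5) + 3(w - 3) = (2w + 10) + (3w - 9) = 5w + 1
Result: (5w + 1)/[(w - 3)(w + 5)]


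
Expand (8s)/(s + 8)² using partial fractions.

(8s) = A(s + 8) + B. At s = -8: B = 8·(-8) + 0 = -64. Coeff of s: A = 8
Result: 8/(s + 8) - 64/(s + 8)²


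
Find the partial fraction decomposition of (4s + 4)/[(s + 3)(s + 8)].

At s=-3: P = (4·(-3) + 4)/(-3 + 8) = -8/5. At s=-8: Q = (4·(-8) + 4)/(-8 + 3) = 28/5
Result: (-8/5)/(s + 3) + (28/5)/(s + 8)


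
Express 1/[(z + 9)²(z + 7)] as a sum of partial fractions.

Cover-up at z=-7: R = 1/(-7 + 9)² = 1/4. Cover-up at z=-9: Q = 1/(-9 + 7) = -1/2. Comparing z² coeff: P = -R = -1/4
Result: (-1/4)/(z + 9) - (1/2)/(z + 9)² + (1/4)/(z + 7)


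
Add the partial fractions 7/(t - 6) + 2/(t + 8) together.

Common denominator (t - 6)(t + 8). Numerator: 7(t + 8) + 2(t - 6) = (7t + 56) + (2t - 12) = 9t + 44
Result: (9t + 44)/[(t - 6)(t + 8)]


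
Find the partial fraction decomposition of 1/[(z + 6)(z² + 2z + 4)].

Cover-up at z = -6: P = 1/((-6)² + 2·(-6) + 4) = 1/28. Then Q = -P = -1/28, R = -P·(2 - 6) = 1/7
Result: (1/28)/(z + 6) - ((1/28)z - 1/7)/(z² + 2z + 4)


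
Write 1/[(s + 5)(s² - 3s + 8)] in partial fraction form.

Cover-up at s = -5: A = 1/((-5)² - 3·(-5) + 8) = 1/48. Then B = -A = -1/48, C = -A·(-3 - 5) = 1/6
Result: (1/48)/(s + 5) - ((1/48)s - 1/6)/(s² - 3s + 8)


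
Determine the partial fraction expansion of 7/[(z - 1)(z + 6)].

7/(z - 1)(z + 6) = P/(z - 1) + Q/(z + 6). P = 7/(1 + 6) = 1, Q = 7/(-6 - 1) = -1
Result: 1/(z - 1) - 1/(z + 6)


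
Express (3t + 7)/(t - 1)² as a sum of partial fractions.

(3t + 7) = α(t - 1) + β. At t = 1: β = 3·1 + 7 = 10. Coeff of t: α = 3
Result: 3/(t - 1) + 10/(t - 1)²


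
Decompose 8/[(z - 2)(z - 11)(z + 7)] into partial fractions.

Using cover-up method: A = -8/81, B = 4/81, C = 4/81
Result: (-8/81)/(z - 2) + (4/81)/(z - 11) + (4/81)/(z + 7)


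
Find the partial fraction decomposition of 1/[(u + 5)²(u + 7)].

Cover-up at u=-7: γ = 1/(-7 + 5)² = 1/4. Cover-up at u=-5: β = 1/(-5 + 7) = 1/2. Comparing u² coeff: α = -γ = -1/4
Result: (-1/4)/(u + 5) + (1/2)/(u + 5)² + (1/4)/(u + 7)


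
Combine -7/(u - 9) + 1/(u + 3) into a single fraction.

Common denominator (u - 9)(u + 3). Numerator: -7(u + 3) + 1(u - 9) = (-7u - 21) + (u - 9) = -6u - 30
Result: (-6u - 30)/[(u - 9)(u + 3)]


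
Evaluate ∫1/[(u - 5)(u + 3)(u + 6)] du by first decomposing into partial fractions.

Cover-up: α = 1/88, β = -1/24, γ = 1/33. Decomposition: (1/88)/(u - 5) - (1/24)/(u + 3) + (1/33)/(u + 6). Integrate each term: (1/88) ln|(u - 5)| - (1/24) ln|(u + 3)| + (1/33) ln|(u + 6)| + C


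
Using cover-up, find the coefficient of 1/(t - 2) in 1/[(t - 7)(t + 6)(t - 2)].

Cover (t - 2), set t=2: 1/[(2 - 7)(2 + 6)] = -1/40


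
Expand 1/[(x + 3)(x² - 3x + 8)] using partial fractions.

Cover-up at x = -3: α = 1/((-3)² - 3·(-3) + 8) = 1/26. Then β = -α = -1/26, γ = -α·(-3 - 3) = 3/13
Result: (1/26)/(x + 3) - ((1/26)x - 3/13)/(x² - 3x + 8)


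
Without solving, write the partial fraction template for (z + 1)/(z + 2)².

Repeated linear factor: α/(z + 2) + β/(z + 2)²


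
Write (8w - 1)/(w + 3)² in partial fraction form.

(8w - 1) = P(w + 3) + Q. At w = -3: Q = 8·(-3) - 1 = -25. Coeff of w: P = 8
Result: 8/(w + 3) - 25/(w + 3)²


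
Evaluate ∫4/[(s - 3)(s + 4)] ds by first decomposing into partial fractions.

Decompose: 4/[(s - 3)(s + 4)] = (4/7)/(s - 3) - (4/7)/(s + 4). Integrate each term: (4/7) ln|(s - 3)| - (4/7) ln|(s + 4)| + C


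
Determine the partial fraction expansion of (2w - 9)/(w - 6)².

(2w - 9) = P(w - 6) + Q. At w = 6: Q = 2·6 - 9 = 3. Coeff of w: P = 2
Result: 2/(w - 6) + 3/(w - 6)²


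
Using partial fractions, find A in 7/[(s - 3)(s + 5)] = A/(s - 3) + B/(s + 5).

Cover-up at s = 3: A = 7/(3 + 5) = 7/8


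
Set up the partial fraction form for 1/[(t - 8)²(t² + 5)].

Repeated linear + quadratic: α/(t - 8) + β/(t - 8)² + (γt + δ)/(t² + 5)


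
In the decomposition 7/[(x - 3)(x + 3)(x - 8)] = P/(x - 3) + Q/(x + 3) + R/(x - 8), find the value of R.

Cover-up at x = 8: R = 7/[(8 - 3)(8 + 3)] = 7/[(5)(11)] = 7/55


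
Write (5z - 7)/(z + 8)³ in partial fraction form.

(5z - 7) = A(z + 8)² + B(z + 8) + C. At z = -8: C = 5·(-8) - 7 = -47. Coefficients: A = 0, B = 5
Result: 5/(z + 8)² - 47/(z + 8)³


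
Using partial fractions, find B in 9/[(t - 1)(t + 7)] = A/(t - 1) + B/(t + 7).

Cover-up at t = -7: B = 9/(-7 - 1) = -9/8


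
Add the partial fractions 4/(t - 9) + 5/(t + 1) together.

Common denominator (t - 9)(t + 1). Numerator: 4(t + 1) + 5(t - 9) = (4t + 4) + (5t - 45) = 9t - 41
Result: (9t - 41)/[(t - 9)(t + 1)]


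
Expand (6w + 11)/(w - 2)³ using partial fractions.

(6w + 11) = A(w - 2)² + B(w - 2) + C. At w = 2: C = 6·2 + 11 = 23. Coefficients: A = 0, B = 6
Result: 6/(w - 2)² + 23/(w - 2)³


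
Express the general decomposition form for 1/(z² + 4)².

Repeated quadratic factor: (αz + β)/(z² + 4) + (γz + δ)/(z² + 4)²


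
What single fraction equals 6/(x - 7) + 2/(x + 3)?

Common denominator (x - 7)(x + 3). Numerator: 6(x + 3) + 2(x - 7) = (6x + 18) + (2x - 14) = 8x + 4
Result: (8x + 4)/[(x - 7)(x + 3)]


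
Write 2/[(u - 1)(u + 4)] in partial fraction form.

2/(u - 1)(u + 4) = α/(u - 1) + β/(u + 4). α = 2/(1 + 4) = 2/5, β = 2/(-4 - 1) = -2/5
Result: (2/5)/(u - 1) - (2/5)/(u + 4)


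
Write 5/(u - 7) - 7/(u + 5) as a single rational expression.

Common denominator (u - 7)(u + 5). Numerator: 5(u + 5) - 7(u - 7) = (5u + 25) - (7u - 49) = -2u + 74
Result: (-2u + 74)/[(u - 7)(u + 5)]


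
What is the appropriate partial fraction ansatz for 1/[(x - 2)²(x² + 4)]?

Repeated linear + quadratic: α/(x - 2) + β/(x - 2)² + (γx + δ)/(x² + 4)


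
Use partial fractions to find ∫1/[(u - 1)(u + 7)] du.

Decompose: 1/[(u - 1)(u + 7)] = (1/8)/(u - 1) - (1/8)/(u + 7). Integrate each term: (1/8) ln|(u - 1)| - (1/8) ln|(u + 7)| + C


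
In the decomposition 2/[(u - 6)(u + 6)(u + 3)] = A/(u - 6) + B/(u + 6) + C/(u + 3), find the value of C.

Cover-up at u = -3: C = 2/[(-3 - 6)(-3 + 6)] = 2/[(-9)(3)] = -2/27


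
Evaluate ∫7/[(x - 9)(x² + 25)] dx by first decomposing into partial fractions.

Cover-up at x=9: A = 7/(9²+25) = 7/106. Coeff matching: B = -7/106, C = -63/106. Decomposition: (7/106)/(x - 9) - ((7/106)x + 63/106)/(x² + 25). Integrate: linear → ln, quadratic → (1/2)ln + arctan: (7/106) ln|(x - 9)| - (7/212) ln(x² + 25) - (63/530) arctan(x/5) + C


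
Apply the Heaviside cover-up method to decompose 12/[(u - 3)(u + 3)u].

Cover (u - 3), u=3: α = 12/[(3 + 3)(3 - 0)] = 2/3. Cover (u + 3), u=-3: β = 12/[(-3 - 3)(-3 - 0)] = 2/3. Cover u, u=0: γ = 12/[(0 - 3)(0 + 3)] = -4/3.
Result: (2/3)/(u - 3) + (2/3)/(u + 3) - (4/3)/u


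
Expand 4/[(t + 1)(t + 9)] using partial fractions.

4/(t + 1)(t + 9) = P/(t + 1) + Q/(t + 9). P = 4/(-1 + 9) = 1/2, Q = 4/(-9 + 1) = -1/2
Result: (1/2)/(t + 1) - (1/2)/(t + 9)


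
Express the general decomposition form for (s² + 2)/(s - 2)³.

Repeated linear factor (power 3): A/(s - 2) + B/(s - 2)² + C/(s - 2)³


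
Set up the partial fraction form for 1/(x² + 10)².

Repeated quadratic factor: (Ax + B)/(x² + 10) + (Cx + D)/(x² + 10)²


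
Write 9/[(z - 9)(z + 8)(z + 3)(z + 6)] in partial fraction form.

Using Heaviside cover-up: (1/340)/(z - 9) - (9/170)/(z + 8) - (1/20)/(z + 3) + (1/10)/(z + 6)


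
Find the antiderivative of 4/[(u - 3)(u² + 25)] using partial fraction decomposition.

Cover-up at u=3: α = 4/(3²+25) = 2/17. Coeff matching: β = -2/17, γ = -6/17. Decomposition: (2/17)/(u - 3) - ((2/17)u + 6/17)/(u² + 25). Integrate: linear → ln, quadratic → (1/2)ln + arctan: (2/17) ln|(u - 3)| - (1/17) ln(u² + 25) - (6/85) arctan(u/5) + C


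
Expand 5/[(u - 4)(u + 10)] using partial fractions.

5/(u - 4)(u + 10) = α/(u - 4) + β/(u + 10). α = 5/(4 + 10) = 5/14, β = 5/(-10 - 4) = -5/14
Result: (5/14)/(u - 4) - (5/14)/(u + 10)


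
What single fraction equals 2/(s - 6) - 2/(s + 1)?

Common denominator (s - 6)(s + 1). Numerator: 2(s + 1) - 2(s - 6) = (2s + 2) - (2s - 12) = 14
Result: (14)/[(s - 6)(s + 1)]


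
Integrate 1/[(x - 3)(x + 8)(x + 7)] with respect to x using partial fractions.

Cover-up: α = 1/110, β = 1/11, γ = -1/10. Decomposition: (1/110)/(x - 3) + (1/11)/(x + 8) - (1/10)/(x + 7). Integrate each term: (1/110) ln|(x - 3)| + (1/11) ln|(x + 8)| - (1/10) ln|(x + 7)| + C


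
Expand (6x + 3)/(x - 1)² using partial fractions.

(6x + 3) = A(x - 1) + B. At x = 1: B = 6·1 + 3 = 9. Coeff of x: A = 6
Result: 6/(x - 1) + 9/(x - 1)²


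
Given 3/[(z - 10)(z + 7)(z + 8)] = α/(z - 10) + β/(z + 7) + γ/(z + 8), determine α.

Cover-up at z = 10: α = 3/[(10 + 7)(10 + 8)] = 3/[(17)(18)] = 3/306 = 1/102


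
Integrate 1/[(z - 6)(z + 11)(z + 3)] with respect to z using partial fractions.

Cover-up: A = 1/153, B = 1/136, C = -1/72. Decomposition: (1/153)/(z - 6) + (1/136)/(z + 11) - (1/72)/(z + 3). Integrate each term: (1/153) ln|(z - 6)| + (1/136) ln|(z + 11)| - (1/72) ln|(z + 3)| + C


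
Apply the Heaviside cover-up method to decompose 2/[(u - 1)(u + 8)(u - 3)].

Cover (u - 1), u=1: A = 2/[(1 + 8)(1 - 3)] = -1/9. Cover (u + 8), u=-8: B = 2/[(-8 - 1)(-8 - 3)] = 2/99. Cover (u - 3), u=3: C = 2/[(3 - 1)(3 + 8)] = 1/11.
Result: (-1/9)/(u - 1) + (2/99)/(u + 8) + (1/11)/(u - 3)


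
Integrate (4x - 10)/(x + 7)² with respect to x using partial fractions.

Decompose: P = 4, Q = 4·(-7) - 10 = -38, so (4x - 10)/(x + 7)² = 4/(x + 7) - 38/(x + 7)². Integrate: ∫ P/(x + 7) dx = 4 ln|(x + 7)|; ∫ Q/(x + 7)² dx = 38/(x + 7). Sum: 4 ln|(x + 7)| + 38/(x + 7) + C


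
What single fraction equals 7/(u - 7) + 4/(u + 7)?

Common denominator (u - 7)(u + 7). Numerator: 7(u + 7) + 4(u - 7) = (7u + 49) + (4u - 28) = 11u + 21
Result: (11u + 21)/[(u - 7)(u + 7)]


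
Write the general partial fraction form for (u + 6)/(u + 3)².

Repeated linear factor: A/(u + 3) + B/(u + 3)²


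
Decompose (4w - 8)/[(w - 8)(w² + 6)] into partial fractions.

At w=8: A = (4·8 - 8)/(8² + 6) = 12/35. B = -A = -12/35, C = 4 - 8·A = 44/35
Result: (12/35)/(w - 8) - ((12/35)w - 44/35)/(w² + 6)


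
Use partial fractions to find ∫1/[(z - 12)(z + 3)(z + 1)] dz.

Cover-up: A = 1/195, B = 1/30, C = -1/26. Decomposition: (1/195)/(z - 12) + (1/30)/(z + 3) - (1/26)/(z + 1). Integrate each term: (1/195) ln|(z - 12)| + (1/30) ln|(z + 3)| - (1/26) ln|(z + 1)| + C


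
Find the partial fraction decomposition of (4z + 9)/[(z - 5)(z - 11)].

At z=5: A = (4·5 + 9)/(5 - 11) = -29/6. At z=11: B = (4·11 + 9)/(11 - 5) = 53/6
Result: (-29/6)/(z - 5) + (53/6)/(z - 11)


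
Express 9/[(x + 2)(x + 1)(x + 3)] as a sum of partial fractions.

Using cover-up method: P = -9, Q = 9/2, R = 9/2
Result: -9/(x + 2) + (9/2)/(x + 1) + (9/2)/(x + 3)


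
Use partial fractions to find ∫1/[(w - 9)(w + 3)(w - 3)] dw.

Cover-up: α = 1/72, β = 1/72, γ = -1/36. Decomposition: (1/72)/(w - 9) + (1/72)/(w + 3) - (1/36)/(w - 3). Integrate each term: (1/72) ln|(w - 9)| + (1/72) ln|(w + 3)| - (1/36) ln|(w - 3)| + C


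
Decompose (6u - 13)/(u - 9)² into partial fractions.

(6u - 13) = α(u - 9) + β. At u = 9: β = 6·9 - 13 = 41. Coeff of u: α = 6
Result: 6/(u - 9) + 41/(u - 9)²


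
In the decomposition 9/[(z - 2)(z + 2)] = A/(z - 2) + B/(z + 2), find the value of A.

Cover-up at z = 2: A = 9/(2 + 2) = 9/4


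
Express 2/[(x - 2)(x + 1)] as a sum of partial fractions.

2/(x - 2)(x + 1) = α/(x - 2) + β/(x + 1). α = 2/(2 + 1) = 2/3, β = 2/(-1 - 2) = -2/3
Result: (2/3)/(x - 2) - (2/3)/(x + 1)


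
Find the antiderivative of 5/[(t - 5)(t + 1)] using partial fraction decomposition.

Decompose: 5/[(t - 5)(t + 1)] = (5/6)/(t - 5) - (5/6)/(t + 1). Integrate each term: (5/6) ln|(t - 5)| - (5/6) ln|(t + 1)| + C


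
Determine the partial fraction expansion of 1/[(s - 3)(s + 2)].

1/(s - 3)(s + 2) = A/(s - 3) + B/(s + 2). A = 1/(3 + 2) = 1/5, B = 1/(-2 - 3) = -1/5
Result: (1/5)/(s - 3) - (1/5)/(s + 2)


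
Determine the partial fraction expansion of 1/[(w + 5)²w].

Cover-up at w=0: γ = 1/(0 + 5)² = 1/25. Cover-up at w=-5: β = 1/(-5 - 0) = -1/5. Comparing w² coeff: α = -γ = -1/25
Result: (-1/25)/(w + 5) - (1/5)/(w + 5)² + (1/25)/w


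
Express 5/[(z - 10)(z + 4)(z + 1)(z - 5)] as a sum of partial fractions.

Using Heaviside cover-up: (1/154)/(z - 10) - (5/378)/(z + 4) + (5/198)/(z + 1) - (1/54)/(z - 5)


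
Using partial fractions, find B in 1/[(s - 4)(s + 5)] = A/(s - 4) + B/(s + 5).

Cover-up at s = -5: B = 1/(-5 - 4) = -1/9


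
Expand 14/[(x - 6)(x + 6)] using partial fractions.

14/(x - 6)(x + 6) = A/(x - 6) + B/(x + 6). A = 14/(6 + 6) = 7/6, B = 14/(-6 - 6) = -7/6
Result: (7/6)/(x - 6) - (7/6)/(x + 6)


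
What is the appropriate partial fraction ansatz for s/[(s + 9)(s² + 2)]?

Linear + irreducible quadratic: A/(s + 9) + (Bs + C)/(s² + 2)


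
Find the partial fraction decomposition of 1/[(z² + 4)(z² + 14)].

Coefficient matching gives A = C = 0, B = 1/(14-4) = 1/10, D = -B = -1/10
Result: (1/10)/(z² + 4) - (1/10)/(z² + 14)


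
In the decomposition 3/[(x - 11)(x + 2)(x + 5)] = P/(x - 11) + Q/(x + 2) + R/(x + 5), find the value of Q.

Cover-up at x = -2: Q = 3/[(-2 - 11)(-2 + 5)] = 3/[(-13)(3)] = -3/39 = -1/13


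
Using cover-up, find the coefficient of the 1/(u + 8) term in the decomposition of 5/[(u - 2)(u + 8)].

Cover (u + 8), set u=-8: 5/((u - 2) at u=-8) = 5/(-10) = -1/2


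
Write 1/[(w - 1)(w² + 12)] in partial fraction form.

Cover-up at w = 1: A = 1/(1² + 12) = 1/13. Then B = -A = -1/13, C = -A·(0 + 1) = -1/13
Result: (1/13)/(w - 1) - ((1/13)w + 1/13)/(w² + 12)


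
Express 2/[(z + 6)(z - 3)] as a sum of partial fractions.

2/(z + 6)(z - 3) = P/(z + 6) + Q/(z - 3). P = 2/(-6 - 3) = -2/9, Q = 2/(3 + 6) = 2/9
Result: (-2/9)/(z + 6) + (2/9)/(z - 3)


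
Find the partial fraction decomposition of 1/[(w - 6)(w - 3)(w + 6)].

Using cover-up method: α = 1/36, β = -1/27, γ = 1/108
Result: (1/36)/(w - 6) - (1/27)/(w - 3) + (1/108)/(w + 6)


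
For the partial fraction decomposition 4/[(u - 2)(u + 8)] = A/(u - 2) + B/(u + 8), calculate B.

Cover-up at u = -8: B = 4/(-8 - 2) = -4/10 = -2/5


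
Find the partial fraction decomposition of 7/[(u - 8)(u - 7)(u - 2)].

Using cover-up method: P = 7/6, Q = -7/5, R = 7/30
Result: (7/6)/(u - 8) - (7/5)/(u - 7) + (7/30)/(u - 2)


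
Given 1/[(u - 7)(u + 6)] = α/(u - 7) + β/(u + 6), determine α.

Cover-up at u = 7: α = 1/(7 + 6) = 1/13


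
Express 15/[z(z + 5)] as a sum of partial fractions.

15/z(z + 5) = α/z + β/(z + 5). α = 15/(0 + 5) = 3, β = 15/(-5 - 0) = -3
Result: 3/z - 3/(z + 5)


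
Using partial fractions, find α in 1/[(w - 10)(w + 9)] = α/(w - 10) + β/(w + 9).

Cover-up at w = 10: α = 1/(10 + 9) = 1/19


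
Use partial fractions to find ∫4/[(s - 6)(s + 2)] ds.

Decompose: 4/[(s - 6)(s + 2)] = (1/2)/(s - 6) - (1/2)/(s + 2). Integrate each term: (1/2) ln|(s - 6)| - (1/2) ln|(s + 2)| + C


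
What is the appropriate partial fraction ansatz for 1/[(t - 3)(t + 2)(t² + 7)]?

Two linear + quadratic: α/(t - 3) + β/(t + 2) + (γt + δ)/(t² + 7)


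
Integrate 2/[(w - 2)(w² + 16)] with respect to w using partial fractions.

Cover-up at w=2: P = 2/(2²+16) = 1/10. Coeff matching: Q = -1/10, R = -1/5. Decomposition: (1/10)/(w - 2) - ((1/10)w + 1/5)/(w² + 16). Integrate: linear → ln, quadratic → (1/2)ln + arctan: (1/10) ln|(w - 2)| - (1/20) ln(w² + 16) - (1/20) arctan(w/4) + C


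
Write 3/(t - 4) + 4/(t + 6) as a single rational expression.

Common denominator (t - 4)(t + 6). Numerator: 3(t + 6) + 4(t - 4) = (3t + 18) + (4t - 16) = 7t + 2
Result: (7t + 2)/[(t - 4)(t + 6)]


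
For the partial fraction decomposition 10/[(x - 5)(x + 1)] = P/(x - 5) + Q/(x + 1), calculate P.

Cover-up at x = 5: P = 10/(5 + 1) = 10/6 = 5/3


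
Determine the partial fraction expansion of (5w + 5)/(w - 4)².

(5w + 5) = P(w - 4) + Q. At w = 4: Q = 5·4 + 5 = 25. Coeff of w: P = 5
Result: 5/(w - 4) + 25/(w - 4)²


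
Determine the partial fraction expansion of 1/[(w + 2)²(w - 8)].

Cover-up at w=8: R = 1/(8 + 2)² = 1/100. Cover-up at w=-2: Q = 1/(-2 - 8) = -1/10. Comparing w² coeff: P = -R = -1/100
Result: (-1/100)/(w + 2) - (1/10)/(w + 2)² + (1/100)/(w - 8)


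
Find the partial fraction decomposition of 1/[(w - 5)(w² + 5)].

Cover-up at w = 5: α = 1/(5² + 5) = 1/30. Then β = -α = -1/30, γ = -α·(0 + 5) = -1/6
Result: (1/30)/(w - 5) - ((1/30)w + 1/6)/(w² + 5)


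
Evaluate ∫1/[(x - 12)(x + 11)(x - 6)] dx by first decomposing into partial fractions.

Cover-up: P = 1/138, Q = 1/391, R = -1/102. Decomposition: (1/138)/(x - 12) + (1/391)/(x + 11) - (1/102)/(x - 6). Integrate each term: (1/138) ln|(x - 12)| + (1/391) ln|(x + 11)| - (1/102) ln|(x - 6)| + C


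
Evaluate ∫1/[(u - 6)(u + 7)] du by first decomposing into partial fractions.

Decompose: 1/[(u - 6)(u + 7)] = (1/13)/(u - 6) - (1/13)/(u + 7). Integrate each term: (1/13) ln|(u - 6)| - (1/13) ln|(u + 7)| + C


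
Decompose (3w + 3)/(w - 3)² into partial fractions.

(3w + 3) = P(w - 3) + Q. At w = 3: Q = 3·3 + 3 = 12. Coeff of w: P = 3
Result: 3/(w - 3) + 12/(w - 3)²


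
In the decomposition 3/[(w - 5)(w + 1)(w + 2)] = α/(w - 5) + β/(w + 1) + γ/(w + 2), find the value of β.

Cover-up at w = -1: β = 3/[(-1 - 5)(-1 + 2)] = 3/[(-6)(1)] = -3/6 = -1/2


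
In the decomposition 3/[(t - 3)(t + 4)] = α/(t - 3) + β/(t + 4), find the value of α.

Cover-up at t = 3: α = 3/(3 + 4) = 3/7


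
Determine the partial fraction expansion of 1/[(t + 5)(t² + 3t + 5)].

Cover-up at t = -5: A = 1/((-5)² + 3·(-5) + 5) = 1/15. Then B = -A = -1/15, C = -A·(3 - 5) = 2/15
Result: (1/15)/(t + 5) - ((1/15)t - 2/15)/(t² + 3t + 5)


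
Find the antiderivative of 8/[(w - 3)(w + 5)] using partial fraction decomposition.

Decompose: 8/[(w - 3)(w + 5)] = 1/(w - 3) - 1/(w + 5). Integrate each term: ln|(w - 3)| - ln|(w + 5)| + C


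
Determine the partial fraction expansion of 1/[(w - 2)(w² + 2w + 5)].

Cover-up at w = 2: α = 1/(2² + 2·2 + 5) = 1/13. Then β = -α = -1/13, γ = -α·(2 + 2) = -4/13
Result: (1/13)/(w - 2) - ((1/13)w + 4/13)/(w² + 2w + 5)


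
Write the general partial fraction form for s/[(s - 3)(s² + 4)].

Linear + irreducible quadratic: α/(s - 3) + (βs + γ)/(s² + 4)


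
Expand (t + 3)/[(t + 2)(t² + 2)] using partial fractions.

At t=-2: P = (1·(-2) + 3)/((-2)² + 2) = 1/6. Q = -P = -1/6, R = 1 - (-2)·P = 4/3
Result: (1/6)/(t + 2) - ((1/6)t - 4/3)/(t² + 2)


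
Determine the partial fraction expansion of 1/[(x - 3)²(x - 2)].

Cover-up at x=2: C = 1/(2 - 3)² = 1. Cover-up at x=3: B = 1/(3 - 2) = 1. Comparing x² coeff: A = -C = -1
Result: -1/(x - 3) + 1/(x - 3)² + 1/(x - 2)


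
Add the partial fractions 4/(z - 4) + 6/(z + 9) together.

Common denominator (z - 4)(z + 9). Numerator: 4(z + 9) + 6(z - 4) = (4z + 36) + (6z - 24) = 10z + 12
Result: (10z + 12)/[(z - 4)(z + 9)]


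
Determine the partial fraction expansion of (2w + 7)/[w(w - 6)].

At w=0: α = (2·0 + 7)/(0 - 6) = -7/6. At w=6: β = (2·6 + 7)/(6 - 0) = 19/6
Result: (-7/6)/w + (19/6)/(w - 6)


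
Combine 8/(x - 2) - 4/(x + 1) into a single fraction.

Common denominator (x - 2)(x + 1). Numerator: 8(x + 1) - 4(x - 2) = (8x + 8) - (4x - 8) = 4x + 16
Result: (4x + 16)/[(x - 2)(x + 1)]


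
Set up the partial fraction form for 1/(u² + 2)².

Repeated quadratic factor: (αu + β)/(u² + 2) + (γu + δ)/(u² + 2)²


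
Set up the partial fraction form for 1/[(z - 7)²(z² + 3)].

Repeated linear + quadratic: A/(z - 7) + B/(z - 7)² + (Cz + D)/(z² + 3)


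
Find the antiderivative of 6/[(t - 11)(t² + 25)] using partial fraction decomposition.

Cover-up at t=11: P = 6/(11²+25) = 3/73. Coeff matching: Q = -3/73, R = -33/73. Decomposition: (3/73)/(t - 11) - ((3/73)t + 33/73)/(t² + 25). Integrate: linear → ln, quadratic → (1/2)ln + arctan: (3/73) ln|(t - 11)| - (3/146) ln(t² + 25) - (33/365) arctan(t/5) + C


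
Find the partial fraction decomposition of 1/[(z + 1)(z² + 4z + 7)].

Cover-up at z = -1: α = 1/((-1)² + 4·(-1) + 7) = 1/4. Then β = -α = -1/4, γ = -α·(4 - 1) = -3/4
Result: (1/4)/(z + 1) - ((1/4)z + 3/4)/(z² + 4z + 7)


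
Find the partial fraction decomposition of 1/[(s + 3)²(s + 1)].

Cover-up at s=-1: γ = 1/(-1 + 3)² = 1/4. Cover-up at s=-3: β = 1/(-3 + 1) = -1/2. Comparing s² coeff: α = -γ = -1/4
Result: (-1/4)/(s + 3) - (1/2)/(s + 3)² + (1/4)/(s + 1)


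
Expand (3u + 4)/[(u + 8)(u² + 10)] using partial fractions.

At u=-8: P = (3·(-8) + 4)/((-8)² + 10) = -10/37. Q = -P = 10/37, R = 3 - (-8)·P = 31/37
Result: (-10/37)/(u + 8) + ((10/37)u + 31/37)/(u² + 10)


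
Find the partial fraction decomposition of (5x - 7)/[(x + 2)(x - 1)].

At x=-2: α = (5·(-2) - 7)/(-2 - 1) = 17/3. At x=1: β = (5·1 - 7)/(1 + 2) = -2/3
Result: (17/3)/(x + 2) - (2/3)/(x - 1)


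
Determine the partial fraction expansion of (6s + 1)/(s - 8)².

(6s + 1) = α(s - 8) + β. At s = 8: β = 6·8 + 1 = 49. Coeff of s: α = 6
Result: 6/(s - 8) + 49/(s - 8)²


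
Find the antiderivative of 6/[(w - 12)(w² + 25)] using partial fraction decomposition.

Cover-up at w=12: P = 6/(12²+25) = 6/169. Coeff matching: Q = -6/169, R = -72/169. Decomposition: (6/169)/(w - 12) - ((6/169)w + 72/169)/(w² + 25). Integrate: linear → ln, quadratic → (1/2)ln + arctan: (6/169) ln|(w - 12)| - (3/169) ln(w² + 25) - (72/845) arctan(w/5) + C


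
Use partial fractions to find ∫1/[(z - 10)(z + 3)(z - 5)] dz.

Cover-up: P = 1/65, Q = 1/104, R = -1/40. Decomposition: (1/65)/(z - 10) + (1/104)/(z + 3) - (1/40)/(z - 5). Integrate each term: (1/65) ln|(z - 10)| + (1/104) ln|(z + 3)| - (1/40) ln|(z - 5)| + C


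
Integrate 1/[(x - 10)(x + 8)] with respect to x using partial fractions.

Decompose: 1/[(x - 10)(x + 8)] = (1/18)/(x - 10) - (1/18)/(x + 8). Integrate each term: (1/18) ln|(x - 10)| - (1/18) ln|(x + 8)| + C


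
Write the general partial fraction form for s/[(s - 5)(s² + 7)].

Linear + irreducible quadratic: A/(s - 5) + (Bs + C)/(s² + 7)


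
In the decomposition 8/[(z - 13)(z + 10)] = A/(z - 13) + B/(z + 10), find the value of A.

Cover-up at z = 13: A = 8/(13 + 10) = 8/23


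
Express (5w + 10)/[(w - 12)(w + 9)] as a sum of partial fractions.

At w=12: P = (5·12 + 10)/(12 + 9) = 10/3. At w=-9: Q = (5·(-9) + 10)/(-9 - 12) = 5/3
Result: (10/3)/(w - 12) + (5/3)/(w + 9)


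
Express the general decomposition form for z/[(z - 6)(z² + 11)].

Linear + irreducible quadratic: α/(z - 6) + (βz + γ)/(z² + 11)


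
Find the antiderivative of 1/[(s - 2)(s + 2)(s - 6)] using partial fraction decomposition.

Cover-up: P = -1/16, Q = 1/32, R = 1/32. Decomposition: (-1/16)/(s - 2) + (1/32)/(s + 2) + (1/32)/(s - 6). Integrate each term: (-1/16) ln|(s - 2)| + (1/32) ln|(s + 2)| + (1/32) ln|(s - 6)| + C


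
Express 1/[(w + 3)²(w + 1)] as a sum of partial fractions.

Cover-up at w=-1: R = 1/(-1 + 3)² = 1/4. Cover-up at w=-3: Q = 1/(-3 + 1) = -1/2. Comparing w² coeff: P = -R = -1/4
Result: (-1/4)/(w + 3) - (1/2)/(w + 3)² + (1/4)/(w + 1)


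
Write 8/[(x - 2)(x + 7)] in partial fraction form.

8/(x - 2)(x + 7) = A/(x - 2) + B/(x + 7). A = 8/(2 + 7) = 8/9, B = 8/(-7 - 2) = -8/9
Result: (8/9)/(x - 2) - (8/9)/(x + 7)


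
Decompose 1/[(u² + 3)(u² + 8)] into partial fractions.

Coefficient matching gives P = R = 0, Q = 1/(8-3) = 1/5, S = -Q = -1/5
Result: (1/5)/(u² + 3) - (1/5)/(u² + 8)


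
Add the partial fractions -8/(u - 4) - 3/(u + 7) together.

Common denominator (u - 4)(u + 7). Numerator: -8(u + 7) - 3(u - 4) = (-8u - 56) - (3u - 12) = -11u - 44
Result: (-11u - 44)/[(u - 4)(u + 7)]


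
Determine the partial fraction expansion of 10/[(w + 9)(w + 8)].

10/(w + 9)(w + 8) = A/(w + 9) + B/(w + 8). A = 10/(-9 + 8) = -10, B = 10/(-8 + 9) = 10
Result: -10/(w + 9) + 10/(w + 8)


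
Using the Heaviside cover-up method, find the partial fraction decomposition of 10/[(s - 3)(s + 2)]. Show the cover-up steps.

Cover (s - 3): set s=3, get α = 10/(3 + 2) = 2. Cover (s + 2): set s=-2, get β = 10/(-2 - 3) = -2.
Result: 2/(s - 3) - 2/(s + 2)


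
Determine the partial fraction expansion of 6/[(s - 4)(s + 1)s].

Using cover-up method: P = 3/10, Q = 6/5, R = -3/2
Result: (3/10)/(s - 4) + (6/5)/(s + 1) - (3/2)/s


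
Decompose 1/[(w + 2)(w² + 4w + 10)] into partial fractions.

Cover-up at w = -2: P = 1/((-2)² + 4·(-2) + 10) = 1/6. Then Q = -P = -1/6, R = -P·(4 - 2) = -1/3
Result: (1/6)/(w + 2) - ((1/6)w + 1/3)/(w² + 4w + 10)


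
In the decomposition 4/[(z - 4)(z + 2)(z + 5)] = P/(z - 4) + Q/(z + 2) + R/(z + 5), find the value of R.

Cover-up at z = -5: R = 4/[(-5 - 4)(-5 + 2)] = 4/[(-9)(-3)] = 4/27


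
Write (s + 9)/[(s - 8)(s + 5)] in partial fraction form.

At s=8: α = (1·8 + 9)/(8 + 5) = 17/13. At s=-5: β = (1·(-5) + 9)/(-5 - 8) = -4/13
Result: (17/13)/(s - 8) - (4/13)/(s + 5)


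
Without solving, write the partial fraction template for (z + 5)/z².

Repeated linear factor: A/z + B/z²


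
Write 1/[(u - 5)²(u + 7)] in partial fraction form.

Cover-up at u=-7: γ = 1/(-7 - 5)² = 1/144. Cover-up at u=5: β = 1/(5 + 7) = 1/12. Comparing u² coeff: α = -γ = -1/144
Result: (-1/144)/(u - 5) + (1/12)/(u - 5)² + (1/144)/(u + 7)


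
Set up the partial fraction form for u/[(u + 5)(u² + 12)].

Linear + irreducible quadratic: P/(u + 5) + (Qu + R)/(u² + 12)


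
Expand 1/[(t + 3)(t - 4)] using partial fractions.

1/(t + 3)(t - 4) = P/(t + 3) + Q/(t - 4). P = 1/(-3 - 4) = -1/7, Q = 1/(4 + 3) = 1/7
Result: (-1/7)/(t + 3) + (1/7)/(t - 4)


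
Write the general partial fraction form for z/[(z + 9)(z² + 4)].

Linear + irreducible quadratic: A/(z + 9) + (Bz + C)/(z² + 4)


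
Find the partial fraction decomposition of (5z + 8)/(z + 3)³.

(5z + 8) = P(z + 3)² + Q(z + 3) + R. At z = -3: R = 5·(-3) + 8 = -7. Coefficients: P = 0, Q = 5
Result: 5/(z + 3)² - 7/(z + 3)³


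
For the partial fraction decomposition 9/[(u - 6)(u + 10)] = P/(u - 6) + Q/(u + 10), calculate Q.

Cover-up at u = -10: Q = 9/(-10 - 6) = -9/16


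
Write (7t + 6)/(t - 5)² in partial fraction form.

(7t + 6) = P(t - 5) + Q. At t = 5: Q = 7·5 + 6 = 41. Coeff of t: P = 7
Result: 7/(t - 5) + 41/(t - 5)²


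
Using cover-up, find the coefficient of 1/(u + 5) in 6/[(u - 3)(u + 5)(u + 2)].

Cover (u + 5), set u=-5: 6/[(-5 - 3)(-5 + 2)] = 1/4


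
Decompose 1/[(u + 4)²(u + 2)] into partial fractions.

Cover-up at u=-2: γ = 1/(-2 + 4)² = 1/4. Cover-up at u=-4: β = 1/(-4 + 2) = -1/2. Comparing u² coeff: α = -γ = -1/4
Result: (-1/4)/(u + 4) - (1/2)/(u + 4)² + (1/4)/(u + 2)


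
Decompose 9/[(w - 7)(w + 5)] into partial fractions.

9/(w - 7)(w + 5) = α/(w - 7) + β/(w + 5). α = 9/(7 + 5) = 3/4, β = 9/(-5 - 7) = -3/4
Result: (3/4)/(w - 7) - (3/4)/(w + 5)


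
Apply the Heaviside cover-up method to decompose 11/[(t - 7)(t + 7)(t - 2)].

Cover (t - 7), t=7: A = 11/[(7 + 7)(7 - 2)] = 11/70. Cover (t + 7), t=-7: B = 11/[(-7 - 7)(-7 - 2)] = 11/126. Cover (t - 2), t=2: C = 11/[(2 - 7)(2 + 7)] = -11/45.
Result: (11/70)/(t - 7) + (11/126)/(t + 7) - (11/45)/(t - 2)


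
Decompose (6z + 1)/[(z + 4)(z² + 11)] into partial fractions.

At z=-4: α = (6·(-4) + 1)/((-4)² + 11) = -23/27. β = -α = 23/27, γ = 6 - (-4)·α = 70/27
Result: (-23/27)/(z + 4) + ((23/27)z + 70/27)/(z² + 11)


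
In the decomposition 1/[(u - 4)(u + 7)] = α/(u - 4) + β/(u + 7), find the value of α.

Cover-up at u = 4: α = 1/(4 + 7) = 1/11


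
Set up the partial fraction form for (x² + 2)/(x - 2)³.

Repeated linear factor (power 3): A/(x - 2) + B/(x - 2)² + C/(x - 2)³


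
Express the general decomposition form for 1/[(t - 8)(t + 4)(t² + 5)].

Two linear + quadratic: P/(t - 8) + Q/(t + 4) + (Rt + S)/(t² + 5)


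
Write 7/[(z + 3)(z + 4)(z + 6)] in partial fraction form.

Using cover-up method: α = 7/3, β = -7/2, γ = 7/6
Result: (7/3)/(z + 3) - (7/2)/(z + 4) + (7/6)/(z + 6)
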